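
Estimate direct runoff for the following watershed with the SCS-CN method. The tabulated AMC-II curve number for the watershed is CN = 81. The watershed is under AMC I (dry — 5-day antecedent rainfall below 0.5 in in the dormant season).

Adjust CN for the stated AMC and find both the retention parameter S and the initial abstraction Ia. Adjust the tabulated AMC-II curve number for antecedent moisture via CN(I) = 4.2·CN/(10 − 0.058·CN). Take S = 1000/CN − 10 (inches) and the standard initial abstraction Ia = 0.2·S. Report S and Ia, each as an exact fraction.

S = 9500/1701 in ≈ 5.585 in; Ia = 1900/1701 in ≈ 1.117 in

CN(I) from CN(II)=81: (4.2·81)/(10 − 0.058·81) = 170100/2651 ≈ 64.164
S = 1000/(170100/2651) − 10 = 9500/1701 in ≈ 5.585 in
Initial abstraction Ia = S/5 = (9500/1701)/5 = 1900/1701 ≈ 1.117 in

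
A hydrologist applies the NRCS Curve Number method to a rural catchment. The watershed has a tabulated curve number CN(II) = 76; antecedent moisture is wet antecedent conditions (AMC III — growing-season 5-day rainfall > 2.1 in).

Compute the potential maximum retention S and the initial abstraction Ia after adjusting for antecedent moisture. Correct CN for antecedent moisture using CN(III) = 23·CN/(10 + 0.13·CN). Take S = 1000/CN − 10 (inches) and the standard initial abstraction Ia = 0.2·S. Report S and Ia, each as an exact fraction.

Adjust CN=76 to AMC III: 23·76/(10 + 0.13·76) → 1748 ÷ (497/25) = 43700/497 ≈ 87.928
Retention S: 1000/CN − 10 with CN=87.928 → S = 600/437 ≈ 1.373 in
Ia = 0.2S: 0.2·1.373 = 0.275 in (exactly 120/437)

S = 600/437 in ≈ 1.373 in; Ia = 120/437 in ≈ 0.275 in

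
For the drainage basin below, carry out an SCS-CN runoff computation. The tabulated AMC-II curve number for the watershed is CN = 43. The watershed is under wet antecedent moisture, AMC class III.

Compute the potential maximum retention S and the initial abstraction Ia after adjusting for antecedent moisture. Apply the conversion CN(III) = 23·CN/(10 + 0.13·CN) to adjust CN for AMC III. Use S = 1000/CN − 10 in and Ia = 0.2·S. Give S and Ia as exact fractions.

S = 5700/989 in ≈ 5.763 in; Ia = 1140/989 in ≈ 1.153 in

CN(III) from CN(II)=43: (23·43)/(10 + 0.13·43) = 98900/1559 ≈ 63.438
Retention S: 1000/CN − 10 with CN=63.438 → S = 5700/989 ≈ 5.763 in
Ia = 0.2S: 0.2·5.763 = 1.153 in (exactly 1140/989)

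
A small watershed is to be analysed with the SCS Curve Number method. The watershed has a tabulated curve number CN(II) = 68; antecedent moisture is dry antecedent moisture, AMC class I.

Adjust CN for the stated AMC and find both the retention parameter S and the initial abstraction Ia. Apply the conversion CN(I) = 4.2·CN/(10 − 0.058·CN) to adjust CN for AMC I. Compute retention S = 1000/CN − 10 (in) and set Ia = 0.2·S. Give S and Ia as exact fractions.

Adjust CN=68 to AMC I: 4.2·68/(10 − 0.058·68) → (1428/5) ÷ (757/125) = 35700/757 ≈ 47.160
Max retention: S = 1000/(35700/757) − 10 = 4000/357 in (≈ 11.204 in)
Ia = 0.2·(4000/357) = 800/357 in ≈ 2.241 in

S = 4000/357 in ≈ 11.204 in; Ia = 800/357 in ≈ 2.241 in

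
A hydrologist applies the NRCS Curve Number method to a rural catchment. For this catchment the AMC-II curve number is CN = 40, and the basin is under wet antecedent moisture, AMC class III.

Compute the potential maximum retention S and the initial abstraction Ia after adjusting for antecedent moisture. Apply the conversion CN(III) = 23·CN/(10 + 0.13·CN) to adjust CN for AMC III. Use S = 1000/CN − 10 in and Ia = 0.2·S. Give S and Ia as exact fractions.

S = 150/23 in ≈ 6.522 in; Ia = 30/23 in ≈ 1.304 in

CN(III) from CN(II)=40: (23·40)/(10 + 0.13·40) = 1150/19 ≈ 60.526
Max retention: S = 1000/(1150/19) − 10 = 150/23 in (≈ 6.522 in)
Ia = 0.2S: 0.2·6.522 = 1.304 in (exactly 30/23)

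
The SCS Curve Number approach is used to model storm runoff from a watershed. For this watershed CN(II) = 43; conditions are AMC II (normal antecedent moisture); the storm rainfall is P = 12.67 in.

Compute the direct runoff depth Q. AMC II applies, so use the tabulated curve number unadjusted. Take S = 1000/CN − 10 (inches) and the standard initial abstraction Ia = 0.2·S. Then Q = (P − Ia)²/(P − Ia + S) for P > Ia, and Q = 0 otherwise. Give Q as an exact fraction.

Q = 1855972561/430348300 in ≈ 4.313 in

Average conditions: CN = 43 (no AMC adjustment).
Retention S: 1000/CN − 10 with CN=43.000 → S = 570/43 ≈ 13.256 in
Ia = 0.2S: 0.2·13.256 = 2.651 in (exactly 114/43)
Excess rainfall: 12.670 − 2.651 = 10.019 in; P > Ia so Q > 0
Q: (43081/4300)² ÷ (100081/4300) = 1855972561/430348300 in (≈ 4.313 in)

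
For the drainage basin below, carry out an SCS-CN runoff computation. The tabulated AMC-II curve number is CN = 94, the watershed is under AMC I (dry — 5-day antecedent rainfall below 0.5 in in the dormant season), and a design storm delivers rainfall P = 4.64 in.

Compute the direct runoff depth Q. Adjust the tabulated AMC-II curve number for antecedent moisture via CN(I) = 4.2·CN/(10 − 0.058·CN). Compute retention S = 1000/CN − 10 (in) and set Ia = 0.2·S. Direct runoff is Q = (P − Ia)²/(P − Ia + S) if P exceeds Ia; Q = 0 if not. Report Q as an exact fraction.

Q = 317980224/99037225 in ≈ 3.211 in

Adjust CN=94 to AMC I: 4.2·94/(10 − 0.058·94) → (1974/5) ÷ (1137/250) = 32900/379 ≈ 86.807
S = 1000/(32900/379) − 10 = 500/329 in ≈ 1.520 in
Initial abstraction Ia = S/5 = (500/329)/5 = 100/329 ≈ 0.304 in
P − Ia = 4.640 − 0.304 = 35664/8225 ≈ 4.336 in (> 0, runoff occurs)
Runoff Q = (P−Ia)²/(P−Ia+S) = (4.336)²/(4.336+1.520) = 317980224/99037225 ≈ 3.211 in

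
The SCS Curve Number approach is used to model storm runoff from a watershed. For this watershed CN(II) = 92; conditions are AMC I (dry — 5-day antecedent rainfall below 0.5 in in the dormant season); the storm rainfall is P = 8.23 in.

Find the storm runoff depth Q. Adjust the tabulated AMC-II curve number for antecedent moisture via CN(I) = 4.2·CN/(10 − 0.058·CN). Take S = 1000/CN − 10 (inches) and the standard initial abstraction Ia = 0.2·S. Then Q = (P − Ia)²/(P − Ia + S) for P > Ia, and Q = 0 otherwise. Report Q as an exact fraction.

Q = 142513045081/23063684700 in ≈ 6.179 in

CN(I) from CN(II)=92: (4.2·92)/(10 − 0.058·92) = 48300/583 ≈ 82.847
S = 1000/(48300/583) − 10 = 1000/483 in ≈ 2.070 in
Initial abstraction Ia = S/5 = (1000/483)/5 = 200/483 ≈ 0.414 in
Since P=8.230 > Ia=0.414: effective rainfall P−Ia = 377509/48300 in
Runoff Q = (P−Ia)²/(P−Ia+S) = (7.816)²/(7.816+2.070) = 142513045081/23063684700 ≈ 6.179 in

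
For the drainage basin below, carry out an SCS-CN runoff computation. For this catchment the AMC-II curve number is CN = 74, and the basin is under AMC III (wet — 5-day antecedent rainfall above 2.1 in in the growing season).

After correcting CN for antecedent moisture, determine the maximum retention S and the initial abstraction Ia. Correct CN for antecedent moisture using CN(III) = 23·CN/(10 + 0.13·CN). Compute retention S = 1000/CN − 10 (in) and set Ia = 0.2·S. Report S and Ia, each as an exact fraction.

S = 1300/851 in ≈ 1.528 in; Ia = 260/851 in ≈ 0.306 in

Wet (AMC III): CN(III) = 23·74/(10 + 0.13·74) = 1702/(981/50) = 85100/981 ≈ 86.748
S = 1000/(85100/981) − 10 = 1300/851 in ≈ 1.528 in
Ia = 0.2S: 0.2·1.528 = 0.306 in (exactly 260/851)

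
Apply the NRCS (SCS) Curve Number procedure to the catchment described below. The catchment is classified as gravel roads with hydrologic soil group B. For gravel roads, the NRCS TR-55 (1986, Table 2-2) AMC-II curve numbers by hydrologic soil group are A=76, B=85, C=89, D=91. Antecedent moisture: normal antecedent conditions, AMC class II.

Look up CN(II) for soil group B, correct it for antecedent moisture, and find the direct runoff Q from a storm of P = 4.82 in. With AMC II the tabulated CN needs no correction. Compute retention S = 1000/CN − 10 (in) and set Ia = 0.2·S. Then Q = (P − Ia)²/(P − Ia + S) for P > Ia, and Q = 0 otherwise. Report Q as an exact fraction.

Q = 14417209/4502450 in ≈ 3.202 in

NRCS table: gravel roads, soil group B → CN(II) = 85
Average conditions: CN = 85 (no AMC adjustment).
Max retention: S = 1000/85 − 10 = 30/17 in (≈ 1.765 in)
Ia = 0.2S: 0.2·1.765 = 0.353 in (exactly 6/17)
Since P=4.820 > Ia=0.353: effective rainfall P−Ia = 3797/850 in
Runoff Q = (P−Ia)²/(P−Ia+S) = (4.467)²/(4.467+1.765) = 14417209/4502450 ≈ 3.202 in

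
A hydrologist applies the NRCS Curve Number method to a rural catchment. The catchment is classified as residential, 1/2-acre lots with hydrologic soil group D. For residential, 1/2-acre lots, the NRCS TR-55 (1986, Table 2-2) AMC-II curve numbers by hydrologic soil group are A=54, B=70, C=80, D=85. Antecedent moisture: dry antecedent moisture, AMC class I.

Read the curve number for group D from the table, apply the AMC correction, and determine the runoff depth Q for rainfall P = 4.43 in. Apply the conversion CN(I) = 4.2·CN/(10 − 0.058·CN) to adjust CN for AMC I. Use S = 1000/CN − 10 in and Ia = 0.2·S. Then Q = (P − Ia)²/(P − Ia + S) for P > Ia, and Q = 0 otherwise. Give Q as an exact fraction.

NRCS table: residential, 1/2-acre lots, soil group D → CN(II) = 85
Dry (AMC I): CN(I) = 4.2·85/(10 − 0.058·85) = 357/(507/100) = 11900/169 ≈ 70.414
S = 1000/(11900/169) − 10 = 500/119 in ≈ 4.202 in
Ia = 0.2S: 0.2·4.202 = 0.840 in (exactly 100/119)
Since P=4.430 > Ia=0.840: effective rainfall P−Ia = 42717/11900 in
Q = (42717/11900)²/((42717/11900) + 500/119) = (1824742089/141610000)/(92717/11900) = 1824742089/1103332300 in ≈ 1.654 in

Q = 1824742089/1103332300 in ≈ 1.654 in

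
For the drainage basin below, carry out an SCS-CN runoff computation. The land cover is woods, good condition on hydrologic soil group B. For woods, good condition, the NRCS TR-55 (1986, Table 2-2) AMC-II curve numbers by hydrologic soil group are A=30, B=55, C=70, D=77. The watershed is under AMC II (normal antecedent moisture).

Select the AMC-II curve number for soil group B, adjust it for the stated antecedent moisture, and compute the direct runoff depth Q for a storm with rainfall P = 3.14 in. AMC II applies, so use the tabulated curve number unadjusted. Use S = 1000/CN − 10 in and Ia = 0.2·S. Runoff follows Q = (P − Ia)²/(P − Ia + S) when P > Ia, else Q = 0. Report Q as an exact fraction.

NRCS table: woods, good condition, soil group B → CN(II) = 55
Average conditions: CN = 55 (no AMC adjustment).
S = 1000/55 − 10 = 90/11 in ≈ 8.182 in
Initial abstraction Ia = S/5 = (90/11)/5 = 18/11 ≈ 1.636 in
Excess rainfall: 3.140 − 1.636 = 1.504 in; P > Ia so Q > 0
Q = (827/550)²/((827/550) + 90/11) = (683929/302500)/(5327/550) = 683929/2929850 in ≈ 0.233 in

Q = 683929/2929850 in ≈ 0.233 in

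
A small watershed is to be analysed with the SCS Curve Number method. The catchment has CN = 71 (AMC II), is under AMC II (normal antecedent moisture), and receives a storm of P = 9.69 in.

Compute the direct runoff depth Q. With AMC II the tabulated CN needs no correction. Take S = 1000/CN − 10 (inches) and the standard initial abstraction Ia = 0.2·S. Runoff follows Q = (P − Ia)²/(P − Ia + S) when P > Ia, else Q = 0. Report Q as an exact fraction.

Q = 3968874001/653192900 in ≈ 6.076 in

Average conditions: CN = 71 (no AMC adjustment).
Max retention: S = 1000/71 − 10 = 290/71 in (≈ 4.085 in)
Ia = 0.2S: 0.2·4.085 = 0.817 in (exactly 58/71)
Excess rainfall: 9.690 − 0.817 = 8.873 in; P > Ia so Q > 0
Runoff Q = (P−Ia)²/(P−Ia+S) = (8.873)²/(8.873+4.085) = 3968874001/653192900 ≈ 6.076 in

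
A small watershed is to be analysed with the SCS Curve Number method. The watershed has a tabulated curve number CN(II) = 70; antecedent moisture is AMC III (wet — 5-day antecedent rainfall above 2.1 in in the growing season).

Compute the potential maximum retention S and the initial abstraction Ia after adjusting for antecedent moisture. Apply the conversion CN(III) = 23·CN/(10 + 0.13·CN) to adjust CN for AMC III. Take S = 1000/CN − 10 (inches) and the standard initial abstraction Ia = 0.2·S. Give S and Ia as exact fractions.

CN(III) from CN(II)=70: (23·70)/(10 + 0.13·70) = 16100/191 ≈ 84.293
Max retention: S = 1000/(16100/191) − 10 = 300/161 in (≈ 1.863 in)
Ia = 0.2S: 0.2·1.863 = 0.373 in (exactly 60/161)

S = 300/161 in ≈ 1.863 in; Ia = 60/161 in ≈ 0.373 in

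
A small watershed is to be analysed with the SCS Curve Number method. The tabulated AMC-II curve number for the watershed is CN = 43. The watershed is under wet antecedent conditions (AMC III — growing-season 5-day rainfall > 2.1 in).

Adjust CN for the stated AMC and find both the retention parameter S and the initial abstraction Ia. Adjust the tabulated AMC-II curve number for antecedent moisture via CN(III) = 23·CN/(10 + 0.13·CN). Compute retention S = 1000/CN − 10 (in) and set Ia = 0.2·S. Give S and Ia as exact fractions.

Wet (AMC III): CN(III) = 23·43/(10 + 0.13·43) = 989/(1559/100) = 98900/1559 ≈ 63.438
Retention S: 1000/CN − 10 with CN=63.438 → S = 5700/989 ≈ 5.763 in
Ia = 0.2S: 0.2·5.763 = 1.153 in (exactly 1140/989)

S = 5700/989 in ≈ 5.763 in; Ia = 1140/989 in ≈ 1.153 in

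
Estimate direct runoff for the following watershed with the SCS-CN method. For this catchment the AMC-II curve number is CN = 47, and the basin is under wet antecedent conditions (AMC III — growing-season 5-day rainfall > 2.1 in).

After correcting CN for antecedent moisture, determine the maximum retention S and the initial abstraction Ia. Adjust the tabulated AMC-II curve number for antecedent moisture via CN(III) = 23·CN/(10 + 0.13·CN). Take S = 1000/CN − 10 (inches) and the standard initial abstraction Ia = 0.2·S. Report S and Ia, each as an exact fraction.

Wet (AMC III): CN(III) = 23·47/(10 + 0.13·47) = 1081/(1611/100) = 108100/1611 ≈ 67.101
Retention S: 1000/CN − 10 with CN=67.101 → S = 5300/1081 ≈ 4.903 in
Ia = 0.2·(5300/1081) = 1060/1081 in ≈ 0.981 in

S = 5300/1081 in ≈ 4.903 in; Ia = 1060/1081 in ≈ 0.981 in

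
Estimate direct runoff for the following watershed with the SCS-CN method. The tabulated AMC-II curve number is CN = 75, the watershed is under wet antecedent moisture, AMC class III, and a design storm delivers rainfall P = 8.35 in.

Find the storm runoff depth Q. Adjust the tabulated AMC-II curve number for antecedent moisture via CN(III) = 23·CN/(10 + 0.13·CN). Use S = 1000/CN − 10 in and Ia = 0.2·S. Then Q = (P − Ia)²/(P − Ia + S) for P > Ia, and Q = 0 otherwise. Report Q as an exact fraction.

Q = 123721129/18109740 in ≈ 6.832 in

Wet (AMC III): CN(III) = 23·75/(10 + 0.13·75) = 1725/(79/4) = 6900/79 ≈ 87.342
Max retention: S = 1000/(6900/79) − 10 = 100/69 in (≈ 1.449 in)
Initial abstraction Ia = S/5 = (100/69)/5 = 20/69 ≈ 0.290 in
P − Ia = 8.350 − 0.290 = 11123/1380 ≈ 8.060 in (> 0, runoff occurs)
Q: (11123/1380)² ÷ (13123/1380) = 123721129/18109740 in (≈ 6.832 in)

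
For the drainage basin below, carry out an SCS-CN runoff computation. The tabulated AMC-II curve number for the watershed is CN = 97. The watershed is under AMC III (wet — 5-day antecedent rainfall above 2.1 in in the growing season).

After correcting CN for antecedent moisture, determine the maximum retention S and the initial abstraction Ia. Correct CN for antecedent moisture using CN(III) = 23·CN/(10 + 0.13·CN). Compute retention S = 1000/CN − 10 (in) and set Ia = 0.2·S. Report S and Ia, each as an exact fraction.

S = 300/2231 in ≈ 0.134 in; Ia = 60/2231 in ≈ 0.027 in

CN(III) from CN(II)=97: (23·97)/(10 + 0.13·97) = 223100/2261 ≈ 98.673
Max retention: S = 1000/(223100/2261) − 10 = 300/2231 in (≈ 0.134 in)
Ia = 0.2S: 0.2·0.134 = 0.027 in (exactly 60/2231)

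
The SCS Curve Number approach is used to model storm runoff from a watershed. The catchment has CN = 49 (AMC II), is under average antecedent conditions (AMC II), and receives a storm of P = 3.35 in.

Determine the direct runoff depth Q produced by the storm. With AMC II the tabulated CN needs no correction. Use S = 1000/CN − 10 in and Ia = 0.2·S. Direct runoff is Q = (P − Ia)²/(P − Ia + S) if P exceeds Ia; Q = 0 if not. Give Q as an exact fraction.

Q = 1545049/11214140 in ≈ 0.138 in

CN(II) = 49; AMC II needs no correction.
Max retention: S = 1000/49 − 10 = 510/49 in (≈ 10.408 in)
Ia = 0.2S: 0.2·10.408 = 2.082 in (exactly 102/49)
Excess rainfall: 3.350 − 2.082 = 1.268 in; P > Ia so Q > 0
Runoff Q = (P−Ia)²/(P−Ia+S) = (1.268)²/(1.268+10.408) = 1545049/11214140 ≈ 0.138 in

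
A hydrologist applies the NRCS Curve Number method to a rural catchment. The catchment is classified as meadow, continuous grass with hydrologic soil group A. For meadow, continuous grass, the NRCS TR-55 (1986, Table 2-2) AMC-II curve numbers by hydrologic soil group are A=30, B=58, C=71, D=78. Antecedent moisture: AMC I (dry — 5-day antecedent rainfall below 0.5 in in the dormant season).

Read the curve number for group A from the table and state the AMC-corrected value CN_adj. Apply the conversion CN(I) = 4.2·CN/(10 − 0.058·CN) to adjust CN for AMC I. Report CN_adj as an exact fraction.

CN_adj = 900/59 ≈ 15.254

NRCS table: meadow, continuous grass, soil group A → CN(II) = 30
CN(I) from CN(II)=30: (4.2·30)/(10 − 0.058·30) = 900/59 ≈ 15.254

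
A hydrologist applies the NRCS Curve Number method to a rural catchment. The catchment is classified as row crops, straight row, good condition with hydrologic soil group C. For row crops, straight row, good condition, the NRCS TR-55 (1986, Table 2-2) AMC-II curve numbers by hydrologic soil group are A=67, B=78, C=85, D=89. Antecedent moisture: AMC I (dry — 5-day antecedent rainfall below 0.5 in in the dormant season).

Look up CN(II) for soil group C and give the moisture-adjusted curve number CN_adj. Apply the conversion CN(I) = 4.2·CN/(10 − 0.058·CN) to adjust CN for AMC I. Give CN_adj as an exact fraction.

NRCS table: row crops, straight row, good condition, soil group C → CN(II) = 85
CN(I) from CN(II)=85: (4.2·85)/(10 − 0.058·85) = 11900/169 ≈ 70.414

CN_adj = 11900/169 ≈ 70.414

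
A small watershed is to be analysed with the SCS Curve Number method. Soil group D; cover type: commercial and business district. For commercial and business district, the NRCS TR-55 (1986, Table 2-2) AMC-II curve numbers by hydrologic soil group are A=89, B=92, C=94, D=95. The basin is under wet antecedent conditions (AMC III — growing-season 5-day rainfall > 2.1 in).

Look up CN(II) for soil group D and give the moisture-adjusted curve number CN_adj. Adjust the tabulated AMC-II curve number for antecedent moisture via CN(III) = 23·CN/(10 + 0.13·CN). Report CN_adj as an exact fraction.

NRCS table: commercial and business district, soil group D → CN(II) = 95
Wet (AMC III): CN(III) = 23·95/(10 + 0.13·95) = 2185/(447/20) = 43700/447 ≈ 97.763

CN_adj = 43700/447 ≈ 97.763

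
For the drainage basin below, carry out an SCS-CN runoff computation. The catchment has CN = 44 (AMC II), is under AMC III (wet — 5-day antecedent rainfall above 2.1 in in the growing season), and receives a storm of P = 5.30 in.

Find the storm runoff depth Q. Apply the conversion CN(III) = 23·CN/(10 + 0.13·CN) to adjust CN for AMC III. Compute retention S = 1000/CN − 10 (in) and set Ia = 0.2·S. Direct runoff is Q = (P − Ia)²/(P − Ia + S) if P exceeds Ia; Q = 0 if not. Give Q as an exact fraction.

Wet (AMC III): CN(III) = 23·44/(10 + 0.13·44) = 1012/(393/25) = 25300/393 ≈ 64.377
S = 1000/(25300/393) − 10 = 1400/253 in ≈ 5.534 in
Ia = 0.2·(1400/253) = 280/253 in ≈ 1.107 in
Excess rainfall: 5.300 − 1.107 = 4.193 in; P > Ia so Q > 0
Runoff Q = (P−Ia)²/(P−Ia+S) = (4.193)²/(4.193+5.534) = 112550881/62260770 ≈ 1.808 in

Q = 112550881/62260770 in ≈ 1.808 in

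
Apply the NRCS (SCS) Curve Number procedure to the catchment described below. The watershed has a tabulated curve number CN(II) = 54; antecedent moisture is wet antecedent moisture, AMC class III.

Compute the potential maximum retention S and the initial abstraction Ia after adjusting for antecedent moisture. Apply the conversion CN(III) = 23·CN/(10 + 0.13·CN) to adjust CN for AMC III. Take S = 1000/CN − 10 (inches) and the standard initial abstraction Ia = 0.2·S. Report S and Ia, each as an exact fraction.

Wet (AMC III): CN(III) = 23·54/(10 + 0.13·54) = 1242/(851/50) = 2700/37 ≈ 72.973
S = 1000/(2700/37) − 10 = 100/27 in ≈ 3.704 in
Ia = 0.2S: 0.2·3.704 = 0.741 in (exactly 20/27)

S = 100/27 in ≈ 3.704 in; Ia = 20/27 in ≈ 0.741 in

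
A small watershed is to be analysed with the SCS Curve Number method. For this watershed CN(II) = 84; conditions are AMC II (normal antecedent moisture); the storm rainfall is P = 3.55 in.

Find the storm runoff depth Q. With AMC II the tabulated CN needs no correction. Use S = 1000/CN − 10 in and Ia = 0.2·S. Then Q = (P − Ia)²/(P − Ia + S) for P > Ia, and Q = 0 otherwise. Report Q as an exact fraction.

Q = 1771561/895020 in ≈ 1.979 in

AMC II — tabulated CN = 84 applies directly.
Max retention: S = 1000/84 − 10 = 40/21 in (≈ 1.905 in)
Ia = 0.2·(40/21) = 8/21 in ≈ 0.381 in
Since P=3.550 > Ia=0.381: effective rainfall P−Ia = 1331/420 in
Runoff Q = (P−Ia)²/(P−Ia+S) = (3.169)²/(3.169+1.905) = 1771561/895020 ≈ 1.979 in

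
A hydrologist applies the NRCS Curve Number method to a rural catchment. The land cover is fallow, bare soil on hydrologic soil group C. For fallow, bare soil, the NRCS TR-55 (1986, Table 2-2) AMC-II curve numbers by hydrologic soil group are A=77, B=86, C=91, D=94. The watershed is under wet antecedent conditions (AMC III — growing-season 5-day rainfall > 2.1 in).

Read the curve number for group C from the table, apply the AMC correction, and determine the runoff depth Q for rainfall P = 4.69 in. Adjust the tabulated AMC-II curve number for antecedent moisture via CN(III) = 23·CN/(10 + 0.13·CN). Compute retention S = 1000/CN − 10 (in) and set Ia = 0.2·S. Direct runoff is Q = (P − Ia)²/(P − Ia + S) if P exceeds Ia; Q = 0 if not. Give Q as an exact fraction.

NRCS table: fallow, bare soil, soil group C → CN(II) = 91
Wet (AMC III): CN(III) = 23·91/(10 + 0.13·91) = 2093/(2183/100) = 209300/2183 ≈ 95.877
S = 1000/(209300/2183) − 10 = 900/2093 in ≈ 0.430 in
Ia = 0.2·(900/2093) = 180/2093 in ≈ 0.086 in
P − Ia = 4.690 − 0.086 = 963617/209300 ≈ 4.604 in (> 0, runoff occurs)
Q: (963617/209300)² ÷ (1053617/209300) = 928557722689/220522038100 in (≈ 4.211 in)

Q = 928557722689/220522038100 in ≈ 4.211 in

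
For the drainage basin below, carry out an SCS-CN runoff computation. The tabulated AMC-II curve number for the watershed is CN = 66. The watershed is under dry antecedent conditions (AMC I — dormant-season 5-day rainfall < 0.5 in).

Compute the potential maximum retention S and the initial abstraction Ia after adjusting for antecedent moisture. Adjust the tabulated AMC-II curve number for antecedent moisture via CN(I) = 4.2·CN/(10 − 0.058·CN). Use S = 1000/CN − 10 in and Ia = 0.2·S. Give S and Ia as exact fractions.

S = 8500/693 in ≈ 12.266 in; Ia = 1700/693 in ≈ 2.453 in

Adjust CN=66 to AMC I: 4.2·66/(10 − 0.058·66) → (1386/5) ÷ (1543/250) = 69300/1543 ≈ 44.913
S = 1000/(69300/1543) − 10 = 8500/693 in ≈ 12.266 in
Ia = 0.2S: 0.2·12.266 = 2.453 in (exactly 1700/693)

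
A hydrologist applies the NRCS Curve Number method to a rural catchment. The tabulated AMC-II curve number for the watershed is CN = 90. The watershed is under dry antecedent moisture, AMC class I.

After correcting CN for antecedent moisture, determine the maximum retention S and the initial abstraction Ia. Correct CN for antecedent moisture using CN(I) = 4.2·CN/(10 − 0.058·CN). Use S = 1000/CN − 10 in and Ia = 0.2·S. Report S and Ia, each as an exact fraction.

CN(I) from CN(II)=90: (4.2·90)/(10 − 0.058·90) = 18900/239 ≈ 79.079
S = 1000/(18900/239) − 10 = 500/189 in ≈ 2.646 in
Ia = 0.2·(500/189) = 100/189 in ≈ 0.529 in

S = 500/189 in ≈ 2.646 in; Ia = 100/189 in ≈ 0.529 in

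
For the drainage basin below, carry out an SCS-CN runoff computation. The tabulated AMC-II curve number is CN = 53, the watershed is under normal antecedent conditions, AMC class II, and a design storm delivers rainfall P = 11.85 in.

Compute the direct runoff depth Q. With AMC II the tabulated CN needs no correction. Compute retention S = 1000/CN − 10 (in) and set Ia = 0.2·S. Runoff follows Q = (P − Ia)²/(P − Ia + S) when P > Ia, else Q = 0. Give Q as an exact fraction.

Q = 114083761/21285860 in ≈ 5.360 in

CN(II) = 53; AMC II needs no correction.
Retention S: 1000/CN − 10 with CN=53.000 → S = 470/53 ≈ 8.868 in
Ia = 0.2·(470/53) = 94/53 in ≈ 1.774 in
Excess rainfall: 11.850 − 1.774 = 10.076 in; P > Ia so Q > 0
Runoff Q = (P−Ia)²/(P−Ia+S) = (10.076)²/(10.076+8.868) = 114083761/21285860 ≈ 5.360 in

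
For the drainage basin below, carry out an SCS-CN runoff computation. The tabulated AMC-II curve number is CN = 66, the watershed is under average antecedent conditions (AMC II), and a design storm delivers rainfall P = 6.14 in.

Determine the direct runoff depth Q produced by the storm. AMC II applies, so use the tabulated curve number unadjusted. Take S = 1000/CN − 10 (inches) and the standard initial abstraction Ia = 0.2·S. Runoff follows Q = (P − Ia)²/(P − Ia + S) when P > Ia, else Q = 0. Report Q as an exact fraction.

Average conditions: CN = 66 (no AMC adjustment).
Retention S: 1000/CN − 10 with CN=66.000 → S = 170/33 ≈ 5.152 in
Ia = 0.2S: 0.2·5.152 = 1.030 in (exactly 34/33)
Excess rainfall: 6.140 − 1.030 = 5.110 in; P > Ia so Q > 0
Q: (8431/1650)² ÷ (16931/1650) = 71081761/27936150 in (≈ 2.544 in)

Q = 71081761/27936150 in ≈ 2.544 in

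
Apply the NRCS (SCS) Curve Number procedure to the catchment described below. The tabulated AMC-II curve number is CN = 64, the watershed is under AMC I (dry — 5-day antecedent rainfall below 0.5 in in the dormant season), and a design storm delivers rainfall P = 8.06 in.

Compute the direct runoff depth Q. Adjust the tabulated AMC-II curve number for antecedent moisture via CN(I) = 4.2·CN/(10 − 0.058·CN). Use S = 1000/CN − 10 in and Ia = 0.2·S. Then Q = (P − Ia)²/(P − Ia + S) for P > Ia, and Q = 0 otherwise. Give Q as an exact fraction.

Dry (AMC I): CN(I) = 4.2·64/(10 − 0.058·64) = (1344/5)/(786/125) = 5600/131 ≈ 42.748
Max retention: S = 1000/(5600/131) − 10 = 375/28 in (≈ 13.393 in)
Initial abstraction Ia = S/5 = (375/28)/5 = 75/28 ≈ 2.679 in
Excess rainfall: 8.060 − 2.679 = 5.381 in; P > Ia so Q > 0
Q: (3767/700)² ÷ (6571/350) = 14190289/9199400 in (≈ 1.543 in)

Q = 14190289/9199400 in ≈ 1.543 in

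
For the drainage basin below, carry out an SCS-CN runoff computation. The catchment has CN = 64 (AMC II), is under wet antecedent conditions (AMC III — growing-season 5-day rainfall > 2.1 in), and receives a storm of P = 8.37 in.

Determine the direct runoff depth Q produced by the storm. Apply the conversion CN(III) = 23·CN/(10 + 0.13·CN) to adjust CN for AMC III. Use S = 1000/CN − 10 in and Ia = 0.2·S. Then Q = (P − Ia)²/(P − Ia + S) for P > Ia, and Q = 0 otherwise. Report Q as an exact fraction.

Q = 9126441/1517425 in ≈ 6.014 in

Wet (AMC III): CN(III) = 23·64/(10 + 0.13·64) = 1472/(458/25) = 18400/229 ≈ 80.349
Retention S: 1000/CN − 10 with CN=80.349 → S = 225/92 ≈ 2.446 in
Initial abstraction Ia = S/5 = (225/92)/5 = 45/92 ≈ 0.489 in
Since P=8.370 > Ia=0.489: effective rainfall P−Ia = 9063/1150 in
Q = (9063/1150)²/((9063/1150) + 225/92) = (82137969/1322500)/(23751/2300) = 9126441/1517425 in ≈ 6.014 in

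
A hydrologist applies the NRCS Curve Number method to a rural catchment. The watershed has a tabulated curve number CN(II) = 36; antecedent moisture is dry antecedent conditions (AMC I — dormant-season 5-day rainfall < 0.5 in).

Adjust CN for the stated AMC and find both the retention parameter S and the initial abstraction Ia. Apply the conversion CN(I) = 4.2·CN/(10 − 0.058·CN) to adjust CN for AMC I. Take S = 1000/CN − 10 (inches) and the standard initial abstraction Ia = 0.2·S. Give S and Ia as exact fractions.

S = 8000/189 in ≈ 42.328 in; Ia = 1600/189 in ≈ 8.466 in

Adjust CN=36 to AMC I: 4.2·36/(10 − 0.058·36) → (756/5) ÷ (989/125) = 18900/989 ≈ 19.110
Retention S: 1000/CN − 10 with CN=19.110 → S = 8000/189 ≈ 42.328 in
Ia = 0.2·(8000/189) = 1600/189 in ≈ 8.466 in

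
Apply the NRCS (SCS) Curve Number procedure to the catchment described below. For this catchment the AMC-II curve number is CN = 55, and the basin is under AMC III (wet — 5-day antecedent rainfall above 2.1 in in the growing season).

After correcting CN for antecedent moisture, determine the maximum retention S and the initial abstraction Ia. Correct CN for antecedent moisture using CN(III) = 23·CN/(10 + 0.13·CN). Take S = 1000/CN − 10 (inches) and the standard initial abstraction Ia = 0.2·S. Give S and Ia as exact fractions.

Adjust CN=55 to AMC III: 23·55/(10 + 0.13·55) → 1265 ÷ (343/20) = 25300/343 ≈ 73.761
S = 1000/(25300/343) − 10 = 900/253 in ≈ 3.557 in
Initial abstraction Ia = S/5 = (900/253)/5 = 180/253 ≈ 0.711 in

S = 900/253 in ≈ 3.557 in; Ia = 180/253 in ≈ 0.711 in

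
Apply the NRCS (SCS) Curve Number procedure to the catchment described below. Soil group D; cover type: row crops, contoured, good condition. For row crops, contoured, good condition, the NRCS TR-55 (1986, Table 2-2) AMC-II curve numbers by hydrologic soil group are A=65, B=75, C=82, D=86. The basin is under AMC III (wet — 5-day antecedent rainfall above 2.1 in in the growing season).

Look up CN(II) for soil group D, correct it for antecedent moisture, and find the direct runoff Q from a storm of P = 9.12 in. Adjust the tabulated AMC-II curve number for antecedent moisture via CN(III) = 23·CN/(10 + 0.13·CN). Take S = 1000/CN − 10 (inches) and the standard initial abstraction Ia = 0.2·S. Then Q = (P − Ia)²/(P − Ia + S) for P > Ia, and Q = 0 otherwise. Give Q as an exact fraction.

NRCS table: row crops, contoured, good condition, soil group D → CN(II) = 86
Wet (AMC III): CN(III) = 23·86/(10 + 0.13·86) = 1978/(1059/50) = 98900/1059 ≈ 93.390
Max retention: S = 1000/(98900/1059) − 10 = 700/989 in (≈ 0.708 in)
Ia = 0.2S: 0.2·0.708 = 0.142 in (exactly 140/989)
Excess rainfall: 9.120 − 0.142 = 8.978 in; P > Ia so Q > 0
Runoff Q = (P−Ia)²/(P−Ia+S) = (8.978)²/(8.978+0.708) = 12320112016/1480359925 ≈ 8.322 in

Q = 12320112016/1480359925 in ≈ 8.322 in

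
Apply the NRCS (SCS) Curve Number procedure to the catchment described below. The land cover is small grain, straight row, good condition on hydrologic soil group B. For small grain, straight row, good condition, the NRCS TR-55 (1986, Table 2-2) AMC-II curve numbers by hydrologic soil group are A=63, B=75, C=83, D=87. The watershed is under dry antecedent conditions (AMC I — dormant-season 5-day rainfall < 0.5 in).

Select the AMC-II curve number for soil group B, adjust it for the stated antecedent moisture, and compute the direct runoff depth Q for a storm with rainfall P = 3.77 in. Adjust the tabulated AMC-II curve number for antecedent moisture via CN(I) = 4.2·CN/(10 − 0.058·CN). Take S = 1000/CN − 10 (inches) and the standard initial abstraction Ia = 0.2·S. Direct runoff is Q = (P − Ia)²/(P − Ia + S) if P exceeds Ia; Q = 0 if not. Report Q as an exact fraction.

NRCS table: small grain, straight row, good condition, soil group B → CN(II) = 75
Adjust CN=75 to AMC I: 4.2·75/(10 − 0.058·75) → 315 ÷ (113/20) = 6300/113 ≈ 55.752
Max retention: S = 1000/(6300/113) − 10 = 500/63 in (≈ 7.937 in)
Ia = 0.2S: 0.2·7.937 = 1.587 in (exactly 100/63)
Since P=3.770 > Ia=1.587: effective rainfall P−Ia = 13751/6300 in
Q: (13751/6300)² ÷ (63751/6300) = 189090001/401631300 in (≈ 0.471 in)

Q = 189090001/401631300 in ≈ 0.471 in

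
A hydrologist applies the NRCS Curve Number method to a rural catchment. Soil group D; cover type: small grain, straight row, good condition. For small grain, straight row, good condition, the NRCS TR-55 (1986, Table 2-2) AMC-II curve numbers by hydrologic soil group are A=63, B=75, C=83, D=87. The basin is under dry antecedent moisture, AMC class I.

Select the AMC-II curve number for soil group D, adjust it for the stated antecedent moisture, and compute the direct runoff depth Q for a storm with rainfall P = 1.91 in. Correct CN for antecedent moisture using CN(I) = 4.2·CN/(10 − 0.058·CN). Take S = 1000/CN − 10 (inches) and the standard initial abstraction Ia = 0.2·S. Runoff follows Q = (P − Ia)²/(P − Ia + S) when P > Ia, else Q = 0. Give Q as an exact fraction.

NRCS table: small grain, straight row, good condition, soil group D → CN(II) = 87
Adjust CN=87 to AMC I: 4.2·87/(10 − 0.058·87) → (1827/5) ÷ (2477/500) = 182700/2477 ≈ 73.759
Max retention: S = 1000/(182700/2477) − 10 = 6500/1827 in (≈ 3.558 in)
Ia = 0.2S: 0.2·3.558 = 0.712 in (exactly 1300/1827)
Since P=1.910 > Ia=0.712: effective rainfall P−Ia = 218957/182700 in
Q = (218957/182700)²/((218957/182700) + 6500/1827) = (47942167849/33379290000)/(868957/182700) = 47942167849/158758443900 in ≈ 0.302 in

Q = 47942167849/158758443900 in ≈ 0.302 in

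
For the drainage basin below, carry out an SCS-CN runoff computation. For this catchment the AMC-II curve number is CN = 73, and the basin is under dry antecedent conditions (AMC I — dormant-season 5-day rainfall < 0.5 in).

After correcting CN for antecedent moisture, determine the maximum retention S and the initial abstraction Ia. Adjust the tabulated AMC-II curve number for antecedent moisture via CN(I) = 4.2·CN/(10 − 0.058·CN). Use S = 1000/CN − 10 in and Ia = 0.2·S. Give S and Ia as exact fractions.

S = 4500/511 in ≈ 8.806 in; Ia = 900/511 in ≈ 1.761 in

Dry (AMC I): CN(I) = 4.2·73/(10 − 0.058·73) = (1533/5)/(2883/500) = 51100/961 ≈ 53.174
Retention S: 1000/CN − 10 with CN=53.174 → S = 4500/511 ≈ 8.806 in
Ia = 0.2S: 0.2·8.806 = 1.761 in (exactly 900/511)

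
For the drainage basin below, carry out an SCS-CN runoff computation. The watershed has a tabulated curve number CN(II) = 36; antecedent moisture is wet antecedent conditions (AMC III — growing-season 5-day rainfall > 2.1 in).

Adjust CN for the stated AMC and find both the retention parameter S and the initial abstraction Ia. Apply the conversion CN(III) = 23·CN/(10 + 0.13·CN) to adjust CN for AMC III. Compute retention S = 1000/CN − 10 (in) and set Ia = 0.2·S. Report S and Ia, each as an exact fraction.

S = 1600/207 in ≈ 7.729 in; Ia = 320/207 in ≈ 1.546 in

Wet (AMC III): CN(III) = 23·36/(10 + 0.13·36) = 828/(367/25) = 20700/367 ≈ 56.403
Retention S: 1000/CN − 10 with CN=56.403 → S = 1600/207 ≈ 7.729 in
Initial abstraction Ia = S/5 = (1600/207)/5 = 320/207 ≈ 1.546 in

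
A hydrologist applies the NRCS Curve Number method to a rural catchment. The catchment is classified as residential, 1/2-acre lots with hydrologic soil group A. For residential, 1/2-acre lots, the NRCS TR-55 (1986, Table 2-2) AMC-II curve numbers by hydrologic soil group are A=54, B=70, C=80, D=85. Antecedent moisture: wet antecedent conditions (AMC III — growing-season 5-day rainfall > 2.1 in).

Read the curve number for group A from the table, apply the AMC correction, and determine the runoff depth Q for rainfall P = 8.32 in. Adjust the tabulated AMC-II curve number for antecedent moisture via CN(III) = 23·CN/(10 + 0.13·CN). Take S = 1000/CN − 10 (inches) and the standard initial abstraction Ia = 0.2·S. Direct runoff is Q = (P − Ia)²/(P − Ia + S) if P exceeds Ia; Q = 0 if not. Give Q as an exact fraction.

NRCS table: residential, 1/2-acre lots, soil group A → CN(II) = 54
CN(III) from CN(II)=54: (23·54)/(10 + 0.13·54) = 2700/37 ≈ 72.973
S = 1000/(2700/37) − 10 = 100/27 in ≈ 3.704 in
Initial abstraction Ia = S/5 = (100/27)/5 = 20/27 ≈ 0.741 in
Since P=8.320 > Ia=0.741: effective rainfall P−Ia = 5116/675 in
Runoff Q = (P−Ia)²/(P−Ia+S) = (7.579)²/(7.579+3.704) = 1635841/321300 ≈ 5.091 in

Q = 1635841/321300 in ≈ 5.091 in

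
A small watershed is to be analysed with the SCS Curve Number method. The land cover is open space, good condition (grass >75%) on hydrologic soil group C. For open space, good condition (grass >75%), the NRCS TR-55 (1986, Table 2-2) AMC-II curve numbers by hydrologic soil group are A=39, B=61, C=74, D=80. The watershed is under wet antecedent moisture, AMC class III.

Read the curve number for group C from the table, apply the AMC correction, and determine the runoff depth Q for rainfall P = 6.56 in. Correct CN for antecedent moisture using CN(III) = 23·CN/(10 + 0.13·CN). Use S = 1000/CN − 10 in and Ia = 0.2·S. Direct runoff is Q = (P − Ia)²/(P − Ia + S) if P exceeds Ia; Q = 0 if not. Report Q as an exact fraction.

Q = 4426507024/880593525 in ≈ 5.027 in

NRCS table: open space, good condition (grass >75%), soil group C → CN(II) = 74
Adjust CN=74 to AMC III: 23·74/(10 + 0.13·74) → 1702 ÷ (981/50) = 85100/981 ≈ 86.748
S = 1000/(85100/981) − 10 = 1300/851 in ≈ 1.528 in
Ia = 0.2S: 0.2·1.528 = 0.306 in (exactly 260/851)
Since P=6.560 > Ia=0.306: effective rainfall P−Ia = 133064/21275 in
Q = (133064/21275)²/((133064/21275) + 1300/851) = (17706028096/452625625)/(165564/21275) = 4426507024/880593525 in ≈ 5.027 in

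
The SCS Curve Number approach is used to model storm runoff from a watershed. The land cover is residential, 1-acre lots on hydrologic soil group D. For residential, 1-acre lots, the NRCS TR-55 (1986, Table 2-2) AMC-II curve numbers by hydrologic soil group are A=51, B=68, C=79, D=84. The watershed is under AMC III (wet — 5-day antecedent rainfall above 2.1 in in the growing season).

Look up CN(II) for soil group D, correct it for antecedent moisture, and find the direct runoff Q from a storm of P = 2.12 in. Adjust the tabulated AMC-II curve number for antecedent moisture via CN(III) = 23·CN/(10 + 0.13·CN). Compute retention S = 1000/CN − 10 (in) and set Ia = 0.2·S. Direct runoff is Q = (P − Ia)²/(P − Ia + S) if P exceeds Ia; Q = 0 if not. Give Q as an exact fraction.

Q = 556912801/405707925 in ≈ 1.373 in

NRCS table: residential, 1-acre lots, soil group D → CN(II) = 84
Wet (AMC III): CN(III) = 23·84/(10 + 0.13·84) = 1932/(523/25) = 48300/523 ≈ 92.352
S = 1000/(48300/523) − 10 = 400/483 in ≈ 0.828 in
Ia = 0.2·(400/483) = 80/483 in ≈ 0.166 in
Excess rainfall: 2.120 − 0.166 = 1.954 in; P > Ia so Q > 0
Runoff Q = (P−Ia)²/(P−Ia+S) = (1.954)²/(1.954+0.828) = 556912801/405707925 ≈ 1.373 in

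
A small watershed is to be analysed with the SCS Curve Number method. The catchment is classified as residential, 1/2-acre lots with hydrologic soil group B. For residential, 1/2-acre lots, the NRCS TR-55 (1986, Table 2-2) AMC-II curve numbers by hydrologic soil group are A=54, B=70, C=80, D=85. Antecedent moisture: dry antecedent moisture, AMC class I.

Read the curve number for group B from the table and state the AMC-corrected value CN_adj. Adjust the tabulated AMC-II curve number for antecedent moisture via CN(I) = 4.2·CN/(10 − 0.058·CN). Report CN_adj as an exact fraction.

NRCS table: residential, 1/2-acre lots, soil group B → CN(II) = 70
Dry (AMC I): CN(I) = 4.2·70/(10 − 0.058·70) = 294/(297/50) = 4900/99 ≈ 49.495

CN_adj = 4900/99 ≈ 49.495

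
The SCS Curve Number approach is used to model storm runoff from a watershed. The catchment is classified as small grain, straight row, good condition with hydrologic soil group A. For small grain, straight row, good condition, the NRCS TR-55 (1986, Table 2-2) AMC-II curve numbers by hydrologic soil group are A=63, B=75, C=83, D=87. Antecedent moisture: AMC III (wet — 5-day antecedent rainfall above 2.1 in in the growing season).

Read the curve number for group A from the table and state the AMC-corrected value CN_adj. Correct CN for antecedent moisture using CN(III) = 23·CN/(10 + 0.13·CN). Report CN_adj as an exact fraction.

CN_adj = 144900/1819 ≈ 79.659

NRCS table: small grain, straight row, good condition, soil group A → CN(II) = 63
Wet (AMC III): CN(III) = 23·63/(10 + 0.13·63) = 1449/(1819/100) = 144900/1819 ≈ 79.659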